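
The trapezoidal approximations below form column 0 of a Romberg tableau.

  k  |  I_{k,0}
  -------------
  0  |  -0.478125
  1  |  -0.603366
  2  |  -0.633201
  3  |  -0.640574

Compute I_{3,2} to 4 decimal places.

-0.6430

Richardson extrapolation on the trapezoidal column (denominator 4−1=3):
I_{2,1} = (4·(-0.633201) − (-0.603366)) / 3 = -0.643146
I_{3,1} = -0.640574 + (-0.640574 − (-0.633201))/3 = -0.643032
I_{3,2} = (16·(-0.643032) − (-0.643146)) / 15 = -0.643024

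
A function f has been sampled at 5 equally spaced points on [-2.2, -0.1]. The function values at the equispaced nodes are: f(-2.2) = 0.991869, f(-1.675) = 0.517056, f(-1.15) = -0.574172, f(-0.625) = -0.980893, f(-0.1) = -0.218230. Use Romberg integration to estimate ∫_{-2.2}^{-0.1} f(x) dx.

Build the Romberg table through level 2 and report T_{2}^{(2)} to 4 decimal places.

T_{0}^{(0)} (trapezoid, 1 panel, h=2.1000): 0.812321
T_{1}^{(0)} (trapezoid, 2 panels, h=1.0500): -0.196720
T_{2}^{(0)} (trapezoid, 4 panels, h=0.5250): -0.341874
T_{1}^{(1)} = -0.196720 + (-0.196720 − 0.812321)/3 = -0.533067
T_{2}^{(1)} = -0.341874 + (-0.341874 − (-0.196720))/3 = -0.390259
T_{2}^{(2)} = -0.390259 + (-0.390259 − (-0.533067))/15 = -0.380738

-0.3807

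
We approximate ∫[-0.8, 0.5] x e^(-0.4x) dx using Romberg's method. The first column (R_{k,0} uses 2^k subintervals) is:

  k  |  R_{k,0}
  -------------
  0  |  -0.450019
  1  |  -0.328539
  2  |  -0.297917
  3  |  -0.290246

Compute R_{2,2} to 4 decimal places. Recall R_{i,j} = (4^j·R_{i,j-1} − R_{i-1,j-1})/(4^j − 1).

R_{1,1} = -0.328539 + (-0.328539 − (-0.450019))/3 = -0.288046
R_{2,1} = -0.297917 + (-0.297917 − (-0.328539))/3 = -0.287710
R_{2,2} = (16·(-0.287710) − (-0.288046)) / 15 = -0.287688

-0.2877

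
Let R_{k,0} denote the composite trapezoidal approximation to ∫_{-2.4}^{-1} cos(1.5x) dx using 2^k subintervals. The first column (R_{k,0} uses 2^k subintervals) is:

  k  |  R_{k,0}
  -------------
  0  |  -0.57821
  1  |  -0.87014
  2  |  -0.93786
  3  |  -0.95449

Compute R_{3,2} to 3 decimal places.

-0.960

R_{2,1} = (4·(-0.93786) − (-0.87014)) / 3 = -0.96043
R_{3,1} = (4·(-0.95449) − (-0.93786)) / 3 = -0.96003
R_{3,2} = -0.96003 + (-0.96003 − (-0.96043))/15 = -0.96000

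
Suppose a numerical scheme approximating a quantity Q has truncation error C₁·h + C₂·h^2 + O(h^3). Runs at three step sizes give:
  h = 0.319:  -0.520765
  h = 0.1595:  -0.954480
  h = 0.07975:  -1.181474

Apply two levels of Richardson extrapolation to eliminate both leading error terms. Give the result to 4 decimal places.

-1.4152

First eliminate the h term (factor 2^1 = 2):
  B₁ = (2·(-0.954480) − (-0.520765))/1 = -1.388195
  B₂ = (2·(-1.181474) − (-0.954480))/1 = -1.408468
Then eliminate the h^2 term (factor 2^2 = 4):
  (4·(-1.408468) − (-1.388195))/3 = -1.415226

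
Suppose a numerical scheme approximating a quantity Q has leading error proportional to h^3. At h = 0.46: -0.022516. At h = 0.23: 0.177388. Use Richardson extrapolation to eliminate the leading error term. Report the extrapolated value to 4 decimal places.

Extrapolated value = (8·A(h/2) − A(h)) / (8 − 1)
= (8·0.177388 − (-0.022516)) / 7
= 1.441620 / 7 = 0.205946

0.2059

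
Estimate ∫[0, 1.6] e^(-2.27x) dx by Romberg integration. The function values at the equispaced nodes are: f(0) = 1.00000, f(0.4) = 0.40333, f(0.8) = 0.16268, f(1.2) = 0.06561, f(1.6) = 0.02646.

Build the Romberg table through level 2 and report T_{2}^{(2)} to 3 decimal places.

0.429

T_{0}^{(0)} (trapezoid, 1 panel, h=1.6000): 0.82117
T_{1}^{(0)} (trapezoid, 2 panels, h=0.8000): 0.54073
T_{2}^{(0)} (trapezoid, 4 panels, h=0.4000): 0.45794
T_{1}^{(1)} = 0.54073 + (0.54073 − 0.82117)/3 = 0.44725
T_{2}^{(1)} = 0.45794 + (0.45794 − 0.54073)/3 = 0.43034
T_{2}^{(2)} = 0.43034 + (0.43034 − 0.44725)/15 = 0.42921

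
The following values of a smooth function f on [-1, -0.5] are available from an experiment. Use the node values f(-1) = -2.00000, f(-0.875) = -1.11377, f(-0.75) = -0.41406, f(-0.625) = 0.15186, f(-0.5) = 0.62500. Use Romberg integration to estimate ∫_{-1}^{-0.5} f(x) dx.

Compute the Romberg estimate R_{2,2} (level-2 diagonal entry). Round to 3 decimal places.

-0.252

R_{0,0} (trapezoid, 1 panel, h=0.5000): -0.34375
R_{1,0} (trapezoid, 2 panels, h=0.2500): -0.27539
R_{2,0} (trapezoid, 4 panels, h=0.1250): -0.25793
R_{1,1} = -0.27539 + (-0.27539 − (-0.34375))/3 = -0.25260
R_{2,1} = -0.25793 + (-0.25793 − (-0.27539))/3 = -0.25211
R_{2,2} = -0.25211 + (-0.25211 − (-0.25260))/15 = -0.25208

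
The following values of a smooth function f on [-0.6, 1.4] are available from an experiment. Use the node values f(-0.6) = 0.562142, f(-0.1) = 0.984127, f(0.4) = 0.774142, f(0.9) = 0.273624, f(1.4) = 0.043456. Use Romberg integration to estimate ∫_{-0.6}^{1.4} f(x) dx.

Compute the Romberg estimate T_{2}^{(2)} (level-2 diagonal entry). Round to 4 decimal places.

1.1950

T_{0}^{(0)} (trapezoid, 1 panel, h=2.0000): 0.605598
T_{1}^{(0)} (trapezoid, 2 panels, h=1.0000): 1.076941
T_{2}^{(0)} (trapezoid, 4 panels, h=0.5000): 1.167346
T_{1}^{(1)} = 1.076941 + (1.076941 − 0.605598)/3 = 1.234055
T_{2}^{(1)} = 1.167346 + (1.167346 − 1.076941)/3 = 1.197481
T_{2}^{(2)} = 1.197481 + (1.197481 − 1.234055)/15 = 1.195043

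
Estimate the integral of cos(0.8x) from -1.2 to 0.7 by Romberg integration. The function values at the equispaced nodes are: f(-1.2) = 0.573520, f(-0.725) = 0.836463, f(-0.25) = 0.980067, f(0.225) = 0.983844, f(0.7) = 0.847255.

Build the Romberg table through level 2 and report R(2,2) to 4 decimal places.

R(0,0) (trapezoid, 1 panel, h=1.9000): 1.349736
R(1,0) (trapezoid, 2 panels, h=0.9500): 1.605932
R(2,0) (trapezoid, 4 panels, h=0.4750): 1.667612
R(1,1) = 1.605932 + (1.605932 − 1.349736)/3 = 1.691331
R(2,1) = 1.667612 + (1.667612 − 1.605932)/3 = 1.688172
R(2,2) = 1.688172 + (1.688172 − 1.691331)/15 = 1.687961

1.6880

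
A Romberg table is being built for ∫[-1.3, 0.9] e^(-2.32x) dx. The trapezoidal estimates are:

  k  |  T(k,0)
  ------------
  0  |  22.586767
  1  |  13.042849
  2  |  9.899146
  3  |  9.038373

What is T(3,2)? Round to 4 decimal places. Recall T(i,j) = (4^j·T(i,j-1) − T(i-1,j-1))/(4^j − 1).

Richardson extrapolation on the trapezoidal column (denominator 4−1=3):
T(2,1) = (4·9.899146 − 13.042849) / 3 = 8.851245
T(3,1) = 9.038373 + (9.038373 − 9.899146)/3 = 8.751449
T(3,2) = 8.751449 + (8.751449 − 8.851245)/15 = 8.744796
(Column j=1 coincides with Simpson's rule on the same nodes.)

8.7448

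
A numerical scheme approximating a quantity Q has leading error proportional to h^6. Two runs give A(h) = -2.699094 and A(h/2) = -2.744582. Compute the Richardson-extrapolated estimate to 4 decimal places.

-2.7453

The leading error scales as h^6; refining by a factor of 2 reduces it by 2^6 = 64.
Extrapolated value = (64·A(h/2) − A(h)) / (64 − 1)
= (64·(-2.744582) − (-2.699094)) / 63
= -172.954154 / 63 = -2.745304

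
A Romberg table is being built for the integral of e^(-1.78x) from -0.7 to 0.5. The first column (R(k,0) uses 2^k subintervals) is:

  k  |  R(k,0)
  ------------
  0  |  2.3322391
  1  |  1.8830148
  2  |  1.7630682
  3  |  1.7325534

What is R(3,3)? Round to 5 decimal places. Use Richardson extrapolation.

1.72233

Richardson extrapolation on the trapezoidal column (denominator 4−1=3):
R(1,1) = 1.8830148 + (1.8830148 − 2.3322391)/3 = 1.7332734
R(2,1) = 1.7630682 + (1.7630682 − 1.8830148)/3 = 1.7230860
R(3,1) = 1.7325534 + (1.7325534 − 1.7630682)/3 = 1.7223818
R(2,2) = 1.7230860 + (1.7230860 − 1.7332734)/15 = 1.7224068
R(3,2) = 1.7223818 + (1.7223818 − 1.7230860)/15 = 1.7223349
R(3,3) = 1.7223349 + (1.7223349 − 1.7224068)/63 = 1.7223338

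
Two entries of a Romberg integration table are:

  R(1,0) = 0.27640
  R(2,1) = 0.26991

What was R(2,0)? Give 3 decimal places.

0.272

From R(2,1) = (4·R(2,0) − R(1,0))/3, solve for R(2,0):
4·R(2,0) = 3·0.26991 + 0.27640 = 1.08613
R(2,0) = 0.27153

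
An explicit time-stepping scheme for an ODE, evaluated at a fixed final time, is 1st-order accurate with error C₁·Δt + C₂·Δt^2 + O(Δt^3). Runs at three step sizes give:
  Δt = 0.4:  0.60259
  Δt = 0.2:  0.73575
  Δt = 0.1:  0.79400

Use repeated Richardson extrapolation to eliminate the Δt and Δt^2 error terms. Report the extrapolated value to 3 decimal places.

First eliminate the Δt term (factor 2^1 = 2):
  B₁ = (2·0.73575 − 0.60259)/1 = 0.86891
  B₂ = (2·0.79400 − 0.73575)/1 = 0.85225
Then eliminate the Δt^2 term (factor 2^2 = 4):
  (4·0.85225 − 0.86891)/3 = 0.84670

0.847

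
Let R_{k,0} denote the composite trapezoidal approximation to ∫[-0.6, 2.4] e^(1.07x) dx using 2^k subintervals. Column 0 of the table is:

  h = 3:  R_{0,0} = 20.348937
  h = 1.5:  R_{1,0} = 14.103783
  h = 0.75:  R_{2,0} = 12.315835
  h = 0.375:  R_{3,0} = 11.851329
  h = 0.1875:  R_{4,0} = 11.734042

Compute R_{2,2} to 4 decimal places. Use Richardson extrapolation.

11.6997

Richardson extrapolation on the trapezoidal column (denominator 4−1=3):
R_{1,1} = (4·14.103783 − 20.348937) / 3 = 12.022065
R_{2,1} = 12.315835 + (12.315835 − 14.103783)/3 = 11.719852
R_{2,2} = (16·11.719852 − 12.022065) / 15 = 11.699704
(Column j=1 coincides with Simpson's rule on the same nodes.)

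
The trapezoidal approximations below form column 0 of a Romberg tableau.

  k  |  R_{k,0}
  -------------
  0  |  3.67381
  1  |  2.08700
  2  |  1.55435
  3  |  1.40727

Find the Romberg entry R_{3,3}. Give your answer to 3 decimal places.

Richardson extrapolation on the trapezoidal column (denominator 4−1=3):
R_{1,1} = (4·2.08700 − 3.67381) / 3 = 1.55806
R_{2,1} = 1.55435 + (1.55435 − 2.08700)/3 = 1.37680
R_{3,1} = (4·1.40727 − 1.55435) / 3 = 1.35824
R_{2,2} = (16·1.37680 − 1.55806) / 15 = 1.36472
R_{3,2} = (16·1.35824 − 1.37680) / 15 = 1.35700
R_{3,3} = 1.35700 + (1.35700 − 1.36472)/63 = 1.35688

1.357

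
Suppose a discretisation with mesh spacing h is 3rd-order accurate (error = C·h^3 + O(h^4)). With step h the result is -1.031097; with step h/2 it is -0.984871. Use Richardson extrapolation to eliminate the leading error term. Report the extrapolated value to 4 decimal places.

The leading error scales as h^3; refining by a factor of 2 reduces it by 2^3 = 8.
Extrapolated value = (8·A(h/2) − A(h)) / (8 − 1)
= (8·(-0.984871) − (-1.031097)) / 7
= -6.847871 / 7 = -0.978267

-0.9783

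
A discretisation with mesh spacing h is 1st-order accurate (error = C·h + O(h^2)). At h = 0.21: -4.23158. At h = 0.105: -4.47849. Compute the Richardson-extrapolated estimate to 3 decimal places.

-4.725

The leading error scales as h; refining by a factor of 2 reduces it by 2^1 = 2.
Extrapolated value = (2·A(h/2) − A(h)) / (2 − 1)
= (2·(-4.47849) − (-4.23158)) / 1
= -4.72540 / 1 = -4.72540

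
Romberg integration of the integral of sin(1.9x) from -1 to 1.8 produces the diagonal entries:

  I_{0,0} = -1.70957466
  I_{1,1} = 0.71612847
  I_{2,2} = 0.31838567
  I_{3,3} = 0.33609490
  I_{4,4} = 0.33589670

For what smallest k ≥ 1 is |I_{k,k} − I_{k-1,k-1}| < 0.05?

|I_{1,1} − I_{0,0}| = 2.42570313 ≥ 0.05
|I_{2,2} − I_{1,1}| = 0.39774280 ≥ 0.05
|I_{3,3} − I_{2,2}| = 0.01770923 < 0.05

k = 3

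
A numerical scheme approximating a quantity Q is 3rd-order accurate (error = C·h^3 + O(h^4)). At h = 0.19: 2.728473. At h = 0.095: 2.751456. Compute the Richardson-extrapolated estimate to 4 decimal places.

Extrapolated value = (8·A(h/2) − A(h)) / (8 − 1)
= (8·2.751456 − 2.728473) / 7
= 19.283175 / 7 = 2.754739

2.7547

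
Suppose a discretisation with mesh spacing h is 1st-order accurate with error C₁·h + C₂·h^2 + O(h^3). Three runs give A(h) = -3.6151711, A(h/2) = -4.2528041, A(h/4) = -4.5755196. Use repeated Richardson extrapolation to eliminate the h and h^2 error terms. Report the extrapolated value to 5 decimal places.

-4.90083

First eliminate the h term (factor 2^1 = 2):
  B₁ = (2·(-4.2528041) − (-3.6151711))/1 = -4.8904371
  B₂ = (2·(-4.5755196) − (-4.2528041))/1 = -4.8982351
Then eliminate the h^2 term (factor 2^2 = 4):
  (4·(-4.8982351) − (-4.8904371))/3 = -4.9008344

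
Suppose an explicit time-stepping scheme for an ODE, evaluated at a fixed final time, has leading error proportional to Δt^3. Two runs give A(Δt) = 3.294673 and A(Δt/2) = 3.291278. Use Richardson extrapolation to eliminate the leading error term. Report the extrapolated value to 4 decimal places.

3.2908

The leading error scales as Δt^3; refining by a factor of 2 reduces it by 2^3 = 8.
Extrapolated value = (8·A(Δt/2) − A(Δt)) / (8 − 1)
= (8·3.291278 − 3.294673) / 7
= 23.035551 / 7 = 3.290793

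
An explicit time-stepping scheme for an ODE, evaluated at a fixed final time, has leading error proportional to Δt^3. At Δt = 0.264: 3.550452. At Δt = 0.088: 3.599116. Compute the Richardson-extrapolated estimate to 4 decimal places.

The leading error scales as Δt^3; refining by a factor of 3 reduces it by 3^3 = 27.
Extrapolated value = (27·A(Δt/3) − A(Δt)) / (27 − 1)
= (27·3.599116 − 3.550452) / 26
= 93.625680 / 26 = 3.600988

3.6010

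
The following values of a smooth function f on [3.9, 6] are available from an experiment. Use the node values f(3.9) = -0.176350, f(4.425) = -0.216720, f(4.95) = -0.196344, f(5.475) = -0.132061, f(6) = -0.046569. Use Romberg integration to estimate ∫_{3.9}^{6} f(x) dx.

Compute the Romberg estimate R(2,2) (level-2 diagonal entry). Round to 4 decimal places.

R(0,0) (trapezoid, 1 panel, h=2.1000): -0.234065
R(1,0) (trapezoid, 2 panels, h=1.0500): -0.323194
R(2,0) (trapezoid, 4 panels, h=0.5250): -0.344707
R(1,1) = -0.323194 + (-0.323194 − (-0.234065))/3 = -0.352904
R(2,1) = -0.344707 + (-0.344707 − (-0.323194))/3 = -0.351878
R(2,2) = -0.351878 + (-0.351878 − (-0.352904))/15 = -0.351810

-0.3518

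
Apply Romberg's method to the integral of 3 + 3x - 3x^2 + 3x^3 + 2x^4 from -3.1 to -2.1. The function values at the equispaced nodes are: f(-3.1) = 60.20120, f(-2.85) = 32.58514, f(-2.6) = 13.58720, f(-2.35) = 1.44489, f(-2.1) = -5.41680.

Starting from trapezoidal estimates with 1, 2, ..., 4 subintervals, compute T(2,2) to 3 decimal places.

T(0,0) (trapezoid, 1 panel, h=1.0000): 27.39220
T(1,0) (trapezoid, 2 panels, h=0.5000): 20.48970
T(2,0) (trapezoid, 4 panels, h=0.2500): 18.75236
T(1,1) = 20.48970 + (20.48970 − 27.39220)/3 = 18.18887
T(2,1) = 18.75236 + (18.75236 − 20.48970)/3 = 18.17325
T(2,2) = 18.17325 + (18.17325 − 18.18887)/15 = 18.17221

18.172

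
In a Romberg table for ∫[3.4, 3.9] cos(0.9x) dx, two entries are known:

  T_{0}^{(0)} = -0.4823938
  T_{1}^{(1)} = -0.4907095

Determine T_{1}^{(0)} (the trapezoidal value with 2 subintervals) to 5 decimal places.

From T_{1}^{(1)} = (4·T_{1}^{(0)} − T_{0}^{(0)})/3, solve for T_{1}^{(0)}:
4·T_{1}^{(0)} = 3·(-0.4907095) + (-0.4823938) = -1.9545223
T_{1}^{(0)} = -0.4886306

-0.48863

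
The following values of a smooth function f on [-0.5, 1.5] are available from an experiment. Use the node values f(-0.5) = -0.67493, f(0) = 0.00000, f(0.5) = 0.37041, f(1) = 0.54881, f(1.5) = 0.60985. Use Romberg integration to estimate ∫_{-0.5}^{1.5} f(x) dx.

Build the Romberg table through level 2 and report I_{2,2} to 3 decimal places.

I_{0,0} (trapezoid, 1 panel, h=2.0000): -0.06508
I_{1,0} (trapezoid, 2 panels, h=1.0000): 0.33787
I_{2,0} (trapezoid, 4 panels, h=0.5000): 0.44334
I_{1,1} = 0.33787 + (0.33787 − (-0.06508))/3 = 0.47219
I_{2,1} = 0.44334 + (0.44334 − 0.33787)/3 = 0.47850
I_{2,2} = 0.47850 + (0.47850 − 0.47219)/15 = 0.47892

0.479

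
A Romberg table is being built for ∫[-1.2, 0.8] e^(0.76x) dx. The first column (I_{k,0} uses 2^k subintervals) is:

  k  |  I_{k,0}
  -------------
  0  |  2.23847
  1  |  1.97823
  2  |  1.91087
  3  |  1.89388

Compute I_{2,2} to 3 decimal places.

I_{1,1} = (4·1.97823 − 2.23847) / 3 = 1.89148
I_{2,1} = 1.91087 + (1.91087 − 1.97823)/3 = 1.88842
I_{2,2} = (16·1.88842 − 1.89148) / 15 = 1.88822

1.888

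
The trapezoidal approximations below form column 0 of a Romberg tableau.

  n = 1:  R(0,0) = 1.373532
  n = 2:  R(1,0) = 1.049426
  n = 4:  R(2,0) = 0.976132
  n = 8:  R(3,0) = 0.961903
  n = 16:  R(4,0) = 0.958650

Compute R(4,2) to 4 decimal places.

Richardson extrapolation on the trapezoidal column (denominator 4−1=3):
R(3,1) = 0.961903 + (0.961903 − 0.976132)/3 = 0.957160
R(4,1) = 0.958650 + (0.958650 − 0.961903)/3 = 0.957566
R(4,2) = (16·0.957566 − 0.957160) / 15 = 0.957593
(Column j=1 coincides with Simpson's rule on the same nodes.)

0.9576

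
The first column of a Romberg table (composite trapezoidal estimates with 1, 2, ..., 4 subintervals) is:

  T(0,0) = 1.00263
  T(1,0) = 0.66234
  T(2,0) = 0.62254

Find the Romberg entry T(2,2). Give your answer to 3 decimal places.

Richardson extrapolation on the trapezoidal column (denominator 4−1=3):
T(1,1) = 0.66234 + (0.66234 − 1.00263)/3 = 0.54891
T(2,1) = 0.62254 + (0.62254 − 0.66234)/3 = 0.60927
T(2,2) = 0.60927 + (0.60927 − 0.54891)/15 = 0.61329

0.613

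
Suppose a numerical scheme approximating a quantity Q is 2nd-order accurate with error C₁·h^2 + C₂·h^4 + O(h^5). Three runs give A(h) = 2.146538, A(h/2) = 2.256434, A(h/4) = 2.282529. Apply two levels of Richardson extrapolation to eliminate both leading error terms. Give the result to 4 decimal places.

2.2911

First eliminate the h^2 term (factor 2^2 = 4):
  B₁ = (4·2.256434 − 2.146538)/3 = 2.293066
  B₂ = (4·2.282529 − 2.256434)/3 = 2.291227
Then eliminate the h^4 term (factor 2^4 = 16):
  (16·2.291227 − 2.293066)/15 = 2.291104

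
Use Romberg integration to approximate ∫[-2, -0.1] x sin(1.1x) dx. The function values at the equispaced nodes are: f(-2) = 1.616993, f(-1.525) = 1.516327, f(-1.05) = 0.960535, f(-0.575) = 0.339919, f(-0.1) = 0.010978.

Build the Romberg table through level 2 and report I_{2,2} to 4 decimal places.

I_{0,0} (trapezoid, 1 panel, h=1.9000): 1.546572
I_{1,0} (trapezoid, 2 panels, h=0.9500): 1.685794
I_{2,0} (trapezoid, 4 panels, h=0.4750): 1.724614
I_{1,1} = 1.685794 + (1.685794 − 1.546572)/3 = 1.732201
I_{2,1} = 1.724614 + (1.724614 − 1.685794)/3 = 1.737554
I_{2,2} = 1.737554 + (1.737554 − 1.732201)/15 = 1.737911

1.7379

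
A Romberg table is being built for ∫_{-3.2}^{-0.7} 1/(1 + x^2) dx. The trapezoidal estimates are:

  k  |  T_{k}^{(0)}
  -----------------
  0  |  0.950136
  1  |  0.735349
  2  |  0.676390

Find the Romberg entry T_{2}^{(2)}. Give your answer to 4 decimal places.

0.6563

Richardson extrapolation on the trapezoidal column (denominator 4−1=3):
T_{1}^{(1)} = 0.735349 + (0.735349 − 0.950136)/3 = 0.663753
T_{2}^{(1)} = (4·0.676390 − 0.735349) / 3 = 0.656737
T_{2}^{(2)} = 0.656737 + (0.656737 − 0.663753)/15 = 0.656269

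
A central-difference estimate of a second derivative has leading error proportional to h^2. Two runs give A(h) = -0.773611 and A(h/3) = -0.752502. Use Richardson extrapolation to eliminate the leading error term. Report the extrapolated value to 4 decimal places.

-0.7499

Extrapolated value = (9·A(h/3) − A(h)) / (9 − 1)
= (9·(-0.752502) − (-0.773611)) / 8
= -5.998907 / 8 = -0.749863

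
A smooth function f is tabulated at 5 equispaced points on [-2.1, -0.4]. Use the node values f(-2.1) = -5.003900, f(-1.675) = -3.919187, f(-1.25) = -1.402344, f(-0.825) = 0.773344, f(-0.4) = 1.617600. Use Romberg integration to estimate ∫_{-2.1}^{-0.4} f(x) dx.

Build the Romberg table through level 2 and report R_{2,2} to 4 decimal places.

-2.6671

R_{0,0} (trapezoid, 1 panel, h=1.7000): -2.878355
R_{1,0} (trapezoid, 2 panels, h=0.8500): -2.631170
R_{2,0} (trapezoid, 4 panels, h=0.4250): -2.652568
R_{1,1} = -2.631170 + (-2.631170 − (-2.878355))/3 = -2.548775
R_{2,1} = -2.652568 + (-2.652568 − (-2.631170))/3 = -2.659701
R_{2,2} = -2.659701 + (-2.659701 − (-2.548775))/15 = -2.667096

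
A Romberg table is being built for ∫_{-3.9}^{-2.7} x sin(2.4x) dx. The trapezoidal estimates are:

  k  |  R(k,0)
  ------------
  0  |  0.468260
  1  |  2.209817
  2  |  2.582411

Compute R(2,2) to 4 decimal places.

R(1,1) = (4·2.209817 − 0.468260) / 3 = 2.790336
R(2,1) = (4·2.582411 − 2.209817) / 3 = 2.706609
R(2,2) = 2.706609 + (2.706609 − 2.790336)/15 = 2.701027

2.7010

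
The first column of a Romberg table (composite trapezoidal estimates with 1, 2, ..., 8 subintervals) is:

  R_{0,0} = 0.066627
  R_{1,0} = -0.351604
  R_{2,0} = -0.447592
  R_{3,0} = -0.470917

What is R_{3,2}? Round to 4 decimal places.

-0.4786

R_{2,1} = -0.447592 + (-0.447592 − (-0.351604))/3 = -0.479588
R_{3,1} = (4·(-0.470917) − (-0.447592)) / 3 = -0.478692
R_{3,2} = (16·(-0.478692) − (-0.479588)) / 15 = -0.478632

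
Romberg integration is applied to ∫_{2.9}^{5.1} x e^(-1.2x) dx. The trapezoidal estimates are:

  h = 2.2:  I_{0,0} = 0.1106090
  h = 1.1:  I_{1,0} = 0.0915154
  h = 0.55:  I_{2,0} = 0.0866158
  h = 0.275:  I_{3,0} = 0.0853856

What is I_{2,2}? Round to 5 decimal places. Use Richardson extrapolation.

0.08497

Richardson extrapolation on the trapezoidal column (denominator 4−1=3):
I_{1,1} = (4·0.0915154 − 0.1106090) / 3 = 0.0851509
I_{2,1} = (4·0.0866158 − 0.0915154) / 3 = 0.0849826
I_{2,2} = 0.0849826 + (0.0849826 − 0.0851509)/15 = 0.0849714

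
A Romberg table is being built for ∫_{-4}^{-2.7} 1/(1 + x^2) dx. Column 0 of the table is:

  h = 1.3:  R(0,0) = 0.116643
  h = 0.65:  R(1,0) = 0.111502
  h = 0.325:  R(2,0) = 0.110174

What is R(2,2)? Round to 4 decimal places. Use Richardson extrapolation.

0.1097

R(1,1) = (4·0.111502 − 0.116643) / 3 = 0.109788
R(2,1) = 0.110174 + (0.110174 − 0.111502)/3 = 0.109731
R(2,2) = (16·0.109731 − 0.109788) / 15 = 0.109727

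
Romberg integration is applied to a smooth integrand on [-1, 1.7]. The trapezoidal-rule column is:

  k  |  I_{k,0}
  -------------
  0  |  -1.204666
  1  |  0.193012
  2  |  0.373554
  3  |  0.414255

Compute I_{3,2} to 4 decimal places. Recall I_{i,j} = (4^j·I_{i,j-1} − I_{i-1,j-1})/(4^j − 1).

0.4274

Richardson extrapolation on the trapezoidal column (denominator 4−1=3):
I_{2,1} = 0.373554 + (0.373554 − 0.193012)/3 = 0.433735
I_{3,1} = (4·0.414255 − 0.373554) / 3 = 0.427822
I_{3,2} = (16·0.427822 − 0.433735) / 15 = 0.427428
(Column j=1 coincides with Simpson's rule on the same nodes.)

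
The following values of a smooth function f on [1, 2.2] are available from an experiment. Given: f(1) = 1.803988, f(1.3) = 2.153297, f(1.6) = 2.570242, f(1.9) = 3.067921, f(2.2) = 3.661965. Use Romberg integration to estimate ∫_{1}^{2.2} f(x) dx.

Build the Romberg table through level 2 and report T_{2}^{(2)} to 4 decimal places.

T_{0}^{(0)} (trapezoid, 1 panel, h=1.2000): 3.279572
T_{1}^{(0)} (trapezoid, 2 panels, h=0.6000): 3.181931
T_{2}^{(0)} (trapezoid, 4 panels, h=0.3000): 3.157331
T_{1}^{(1)} = 3.181931 + (3.181931 − 3.279572)/3 = 3.149384
T_{2}^{(1)} = 3.157331 + (3.157331 − 3.181931)/3 = 3.149131
T_{2}^{(2)} = 3.149131 + (3.149131 − 3.149384)/15 = 3.149114

3.1491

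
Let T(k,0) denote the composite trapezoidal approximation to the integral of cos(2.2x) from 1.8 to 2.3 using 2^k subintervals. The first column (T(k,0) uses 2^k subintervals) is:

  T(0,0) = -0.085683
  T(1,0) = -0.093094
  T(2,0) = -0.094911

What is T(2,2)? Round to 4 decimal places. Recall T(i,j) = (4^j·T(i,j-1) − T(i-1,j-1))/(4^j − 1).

T(1,1) = -0.093094 + (-0.093094 − (-0.085683))/3 = -0.095564
T(2,1) = -0.094911 + (-0.094911 − (-0.093094))/3 = -0.095517
T(2,2) = -0.095517 + (-0.095517 − (-0.095564))/15 = -0.095514
(Column j=1 coincides with Simpson's rule on the same nodes.)

-0.0955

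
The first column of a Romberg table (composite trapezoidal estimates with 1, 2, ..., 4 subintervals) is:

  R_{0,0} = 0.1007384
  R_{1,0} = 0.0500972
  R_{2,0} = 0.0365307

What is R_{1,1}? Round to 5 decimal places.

0.03322

Richardson extrapolation on the trapezoidal column (denominator 4−1=3):
R_{1,1} = 0.0500972 + (0.0500972 − 0.1007384)/3 = 0.0332168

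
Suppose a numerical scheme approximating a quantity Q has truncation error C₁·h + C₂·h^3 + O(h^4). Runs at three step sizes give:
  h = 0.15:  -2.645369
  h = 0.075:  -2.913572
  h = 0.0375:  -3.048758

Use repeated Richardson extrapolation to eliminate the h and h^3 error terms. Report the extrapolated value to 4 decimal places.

First eliminate the h term (factor 2^1 = 2):
  B₁ = (2·(-2.913572) − (-2.645369))/1 = -3.181775
  B₂ = (2·(-3.048758) − (-2.913572))/1 = -3.183944
Then eliminate the h^3 term (factor 2^3 = 8):
  (8·(-3.183944) − (-3.181775))/7 = -3.184254

-3.1843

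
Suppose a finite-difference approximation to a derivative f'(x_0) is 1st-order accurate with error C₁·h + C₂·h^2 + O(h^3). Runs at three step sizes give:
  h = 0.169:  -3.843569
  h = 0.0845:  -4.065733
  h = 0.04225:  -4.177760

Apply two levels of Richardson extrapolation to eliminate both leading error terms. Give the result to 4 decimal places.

First eliminate the h term (factor 2^1 = 2):
  B₁ = (2·(-4.065733) − (-3.843569))/1 = -4.287897
  B₂ = (2·(-4.177760) − (-4.065733))/1 = -4.289787
Then eliminate the h^2 term (factor 2^2 = 4):
  (4·(-4.289787) − (-4.287897))/3 = -4.290417

-4.2904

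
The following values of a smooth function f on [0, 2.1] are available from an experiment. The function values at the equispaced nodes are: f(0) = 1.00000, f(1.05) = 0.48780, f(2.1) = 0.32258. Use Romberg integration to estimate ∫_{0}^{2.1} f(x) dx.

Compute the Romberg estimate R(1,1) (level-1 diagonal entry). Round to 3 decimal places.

R(0,0) (trapezoid, 1 panel, h=2.1000): 1.38871
R(1,0) (trapezoid, 2 panels, h=1.0500): 1.20654
R(1,1) = 1.20654 + (1.20654 − 1.38871)/3 = 1.14582

1.146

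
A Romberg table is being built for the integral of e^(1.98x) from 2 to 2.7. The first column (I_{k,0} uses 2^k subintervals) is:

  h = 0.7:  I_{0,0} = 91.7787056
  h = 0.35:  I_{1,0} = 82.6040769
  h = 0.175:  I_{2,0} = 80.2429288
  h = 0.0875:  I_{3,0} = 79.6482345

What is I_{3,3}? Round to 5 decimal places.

79.44961

Richardson extrapolation on the trapezoidal column (denominator 4−1=3):
I_{1,1} = 82.6040769 + (82.6040769 − 91.7787056)/3 = 79.5458673
I_{2,1} = 80.2429288 + (80.2429288 − 82.6040769)/3 = 79.4558794
I_{3,1} = 79.6482345 + (79.6482345 − 80.2429288)/3 = 79.4500031
I_{2,2} = 79.4558794 + (79.4558794 − 79.5458673)/15 = 79.4498802
I_{3,2} = 79.4500031 + (79.4500031 − 79.4558794)/15 = 79.4496113
I_{3,3} = (64·79.4496113 − 79.4498802) / 63 = 79.4496070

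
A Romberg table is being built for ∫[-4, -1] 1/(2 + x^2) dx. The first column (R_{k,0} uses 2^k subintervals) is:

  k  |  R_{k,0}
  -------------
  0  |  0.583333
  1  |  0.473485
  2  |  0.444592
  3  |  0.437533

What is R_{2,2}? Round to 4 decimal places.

0.4348

Richardson extrapolation on the trapezoidal column (denominator 4−1=3):
R_{1,1} = 0.473485 + (0.473485 − 0.583333)/3 = 0.436869
R_{2,1} = 0.444592 + (0.444592 − 0.473485)/3 = 0.434961
R_{2,2} = (16·0.434961 − 0.436869) / 15 = 0.434834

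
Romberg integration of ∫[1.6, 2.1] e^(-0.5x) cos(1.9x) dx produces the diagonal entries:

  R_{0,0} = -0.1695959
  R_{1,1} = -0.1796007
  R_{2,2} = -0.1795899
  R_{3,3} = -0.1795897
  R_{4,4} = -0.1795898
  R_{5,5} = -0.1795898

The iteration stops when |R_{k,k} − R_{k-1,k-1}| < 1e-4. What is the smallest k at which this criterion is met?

|R_{1,1} − R_{0,0}| = 0.0100048 ≥ 1e-4
|R_{2,2} − R_{1,1}| = 0.0000108 < 1e-4

k = 2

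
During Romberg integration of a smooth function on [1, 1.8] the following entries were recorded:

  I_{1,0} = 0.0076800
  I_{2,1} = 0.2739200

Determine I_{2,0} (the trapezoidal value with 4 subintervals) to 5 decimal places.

0.20736

From I_{2,1} = (4·I_{2,0} − I_{1,0})/3, solve for I_{2,0}:
4·I_{2,0} = 3·0.2739200 + 0.0076800 = 0.8294400
I_{2,0} = 0.2073600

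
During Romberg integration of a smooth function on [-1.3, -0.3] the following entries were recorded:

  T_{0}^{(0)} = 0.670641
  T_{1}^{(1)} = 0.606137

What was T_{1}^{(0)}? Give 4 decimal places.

From T_{1}^{(1)} = (4·T_{1}^{(0)} − T_{0}^{(0)})/3, solve for T_{1}^{(0)}:
4·T_{1}^{(0)} = 3·0.606137 + 0.670641 = 2.489052
T_{1}^{(0)} = 0.622263

0.6223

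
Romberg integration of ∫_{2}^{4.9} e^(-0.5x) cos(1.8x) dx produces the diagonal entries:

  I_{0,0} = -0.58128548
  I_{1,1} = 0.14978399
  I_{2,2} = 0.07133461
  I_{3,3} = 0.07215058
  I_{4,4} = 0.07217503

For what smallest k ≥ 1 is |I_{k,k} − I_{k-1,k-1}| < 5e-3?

k = 3

|I_{1,1} − I_{0,0}| = 0.73106947 ≥ 5e-3
|I_{2,2} − I_{1,1}| = 0.07844938 ≥ 5e-3
|I_{3,3} − I_{2,2}| = 0.00081597 < 5e-3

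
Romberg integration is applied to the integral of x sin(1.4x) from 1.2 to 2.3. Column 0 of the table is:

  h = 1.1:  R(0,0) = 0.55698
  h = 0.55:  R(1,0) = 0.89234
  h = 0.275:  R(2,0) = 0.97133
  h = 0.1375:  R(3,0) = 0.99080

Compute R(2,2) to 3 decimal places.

Richardson extrapolation on the trapezoidal column (denominator 4−1=3):
R(1,1) = (4·0.89234 − 0.55698) / 3 = 1.00413
R(2,1) = 0.97133 + (0.97133 − 0.89234)/3 = 0.99766
R(2,2) = 0.99766 + (0.99766 − 1.00413)/15 = 0.99723

0.997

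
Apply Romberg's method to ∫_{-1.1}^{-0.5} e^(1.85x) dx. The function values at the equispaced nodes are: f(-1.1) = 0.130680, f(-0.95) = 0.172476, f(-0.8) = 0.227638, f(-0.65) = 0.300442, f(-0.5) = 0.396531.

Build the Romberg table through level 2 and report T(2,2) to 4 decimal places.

0.1437

T(0,0) (trapezoid, 1 panel, h=0.6000): 0.158163
T(1,0) (trapezoid, 2 panels, h=0.3000): 0.147373
T(2,0) (trapezoid, 4 panels, h=0.1500): 0.144624
T(1,1) = 0.147373 + (0.147373 − 0.158163)/3 = 0.143776
T(2,1) = 0.144624 + (0.144624 − 0.147373)/3 = 0.143708
T(2,2) = 0.143708 + (0.143708 − 0.143776)/15 = 0.143703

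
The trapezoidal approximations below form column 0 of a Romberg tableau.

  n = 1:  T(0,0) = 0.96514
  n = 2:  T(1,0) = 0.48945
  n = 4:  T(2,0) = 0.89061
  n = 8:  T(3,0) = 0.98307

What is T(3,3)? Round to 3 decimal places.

T(1,1) = 0.48945 + (0.48945 − 0.96514)/3 = 0.33089
T(2,1) = (4·0.89061 − 0.48945) / 3 = 1.02433
T(3,1) = 0.98307 + (0.98307 − 0.89061)/3 = 1.01389
T(2,2) = 1.02433 + (1.02433 − 0.33089)/15 = 1.07056
T(3,2) = 1.01389 + (1.01389 − 1.02433)/15 = 1.01319
T(3,3) = (64·1.01319 − 1.07056) / 63 = 1.01228

1.012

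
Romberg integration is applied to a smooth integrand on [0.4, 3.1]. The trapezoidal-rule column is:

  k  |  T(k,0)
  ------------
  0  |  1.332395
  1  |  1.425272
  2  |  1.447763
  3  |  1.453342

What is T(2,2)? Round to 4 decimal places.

1.4552

T(1,1) = 1.425272 + (1.425272 − 1.332395)/3 = 1.456231
T(2,1) = (4·1.447763 − 1.425272) / 3 = 1.455260
T(2,2) = 1.455260 + (1.455260 − 1.456231)/15 = 1.455195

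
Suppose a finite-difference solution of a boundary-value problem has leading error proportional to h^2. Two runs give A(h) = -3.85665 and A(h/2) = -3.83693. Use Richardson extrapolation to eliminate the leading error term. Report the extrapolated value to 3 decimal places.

-3.830

Extrapolated value = (4·A(h/2) − A(h)) / (4 − 1)
= (4·(-3.83693) − (-3.85665)) / 3
= -11.49107 / 3 = -3.83036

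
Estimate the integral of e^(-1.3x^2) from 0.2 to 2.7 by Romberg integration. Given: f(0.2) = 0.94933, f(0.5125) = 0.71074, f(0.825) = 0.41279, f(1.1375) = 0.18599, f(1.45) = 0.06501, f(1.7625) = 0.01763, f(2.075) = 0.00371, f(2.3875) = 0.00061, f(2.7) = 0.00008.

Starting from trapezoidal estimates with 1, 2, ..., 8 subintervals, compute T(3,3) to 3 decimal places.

0.581

T(0,0) (trapezoid, 1 panel, h=2.5000): 1.18676
T(1,0) (trapezoid, 2 panels, h=1.2500): 0.67464
T(2,0) (trapezoid, 4 panels, h=0.6250): 0.59763
T(3,0) (trapezoid, 8 panels, h=0.3125): 0.58475
T(1,1) = 0.67464 + (0.67464 − 1.18676)/3 = 0.50393
T(2,1) = 0.59763 + (0.59763 − 0.67464)/3 = 0.57196
T(3,1) = 0.58475 + (0.58475 − 0.59763)/3 = 0.58046
T(2,2) = 0.57196 + (0.57196 − 0.50393)/15 = 0.57650
T(3,2) = 0.58046 + (0.58046 − 0.57196)/15 = 0.58103
T(3,3) = 0.58103 + (0.58103 − 0.57650)/63 = 0.58110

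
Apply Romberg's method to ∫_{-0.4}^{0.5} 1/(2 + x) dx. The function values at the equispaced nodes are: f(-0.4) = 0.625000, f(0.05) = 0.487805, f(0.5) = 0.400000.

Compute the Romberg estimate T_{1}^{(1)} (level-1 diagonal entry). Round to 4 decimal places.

0.4464

T_{0}^{(0)} (trapezoid, 1 panel, h=0.9000): 0.461250
T_{1}^{(0)} (trapezoid, 2 panels, h=0.4500): 0.450137
T_{1}^{(1)} = 0.450137 + (0.450137 − 0.461250)/3 = 0.446433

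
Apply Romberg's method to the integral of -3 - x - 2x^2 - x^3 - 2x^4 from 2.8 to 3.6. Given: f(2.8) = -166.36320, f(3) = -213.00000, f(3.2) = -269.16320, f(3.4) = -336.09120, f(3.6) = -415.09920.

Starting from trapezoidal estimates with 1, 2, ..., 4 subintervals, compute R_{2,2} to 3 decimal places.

-221.077

R_{0,0} (trapezoid, 1 panel, h=0.8000): -232.58496
R_{1,0} (trapezoid, 2 panels, h=0.4000): -223.95776
R_{2,0} (trapezoid, 4 panels, h=0.2000): -221.79712
R_{1,1} = -223.95776 + (-223.95776 − (-232.58496))/3 = -221.08203
R_{2,1} = -221.79712 + (-221.79712 − (-223.95776))/3 = -221.07691
R_{2,2} = -221.07691 + (-221.07691 − (-221.08203))/15 = -221.07657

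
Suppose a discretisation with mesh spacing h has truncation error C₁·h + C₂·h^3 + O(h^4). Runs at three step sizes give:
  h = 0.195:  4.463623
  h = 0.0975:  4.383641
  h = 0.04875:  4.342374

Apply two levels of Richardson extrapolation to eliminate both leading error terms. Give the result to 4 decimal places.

First eliminate the h term (factor 2^1 = 2):
  B₁ = (2·4.383641 − 4.463623)/1 = 4.303659
  B₂ = (2·4.342374 − 4.383641)/1 = 4.301107
Then eliminate the h^3 term (factor 2^3 = 8):
  (8·4.301107 − 4.303659)/7 = 4.300742

4.3007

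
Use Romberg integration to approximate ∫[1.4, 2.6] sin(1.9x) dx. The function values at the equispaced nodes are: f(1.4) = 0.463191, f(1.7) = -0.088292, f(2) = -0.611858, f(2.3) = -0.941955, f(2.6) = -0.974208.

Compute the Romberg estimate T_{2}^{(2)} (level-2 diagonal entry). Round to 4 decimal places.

-0.5852

T_{0}^{(0)} (trapezoid, 1 panel, h=1.2000): -0.306610
T_{1}^{(0)} (trapezoid, 2 panels, h=0.6000): -0.520420
T_{2}^{(0)} (trapezoid, 4 panels, h=0.3000): -0.569284
T_{1}^{(1)} = -0.520420 + (-0.520420 − (-0.306610))/3 = -0.591690
T_{2}^{(1)} = -0.569284 + (-0.569284 − (-0.520420))/3 = -0.585572
T_{2}^{(2)} = -0.585572 + (-0.585572 − (-0.591690))/15 = -0.585164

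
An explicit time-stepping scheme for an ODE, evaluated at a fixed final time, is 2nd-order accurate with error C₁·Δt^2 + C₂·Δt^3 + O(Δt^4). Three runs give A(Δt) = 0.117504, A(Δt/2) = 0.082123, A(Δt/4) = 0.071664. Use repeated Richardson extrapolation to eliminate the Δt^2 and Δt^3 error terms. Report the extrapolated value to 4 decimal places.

First eliminate the Δt^2 term (factor 2^2 = 4):
  B₁ = (4·0.082123 − 0.117504)/3 = 0.070329
  B₂ = (4·0.071664 − 0.082123)/3 = 0.068178
Then eliminate the Δt^3 term (factor 2^3 = 8):
  (8·0.068178 − 0.070329)/7 = 0.067871

0.0679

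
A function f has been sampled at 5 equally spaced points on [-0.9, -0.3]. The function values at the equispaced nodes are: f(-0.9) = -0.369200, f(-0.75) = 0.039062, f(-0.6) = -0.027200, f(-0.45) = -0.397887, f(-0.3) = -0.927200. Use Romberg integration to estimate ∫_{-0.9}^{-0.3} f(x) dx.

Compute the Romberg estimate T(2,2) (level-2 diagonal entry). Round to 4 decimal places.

T(0,0) (trapezoid, 1 panel, h=0.6000): -0.388920
T(1,0) (trapezoid, 2 panels, h=0.3000): -0.202620
T(2,0) (trapezoid, 4 panels, h=0.1500): -0.155134
T(1,1) = -0.202620 + (-0.202620 − (-0.388920))/3 = -0.140520
T(2,1) = -0.155134 + (-0.155134 − (-0.202620))/3 = -0.139305
T(2,2) = -0.139305 + (-0.139305 − (-0.140520))/15 = -0.139224

-0.1392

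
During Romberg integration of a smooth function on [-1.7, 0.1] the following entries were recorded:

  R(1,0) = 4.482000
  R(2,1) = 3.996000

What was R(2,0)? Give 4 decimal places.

4.1175

From R(2,1) = (4·R(2,0) − R(1,0))/3, solve for R(2,0):
4·R(2,0) = 3·3.996000 + 4.482000 = 16.470000
R(2,0) = 4.117500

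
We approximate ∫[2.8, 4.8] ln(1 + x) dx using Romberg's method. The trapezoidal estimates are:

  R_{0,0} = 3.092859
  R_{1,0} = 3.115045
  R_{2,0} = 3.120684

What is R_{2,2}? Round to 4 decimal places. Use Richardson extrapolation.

3.1226

R_{1,1} = 3.115045 + (3.115045 − 3.092859)/3 = 3.122440
R_{2,1} = 3.120684 + (3.120684 − 3.115045)/3 = 3.122564
R_{2,2} = (16·3.122564 − 3.122440) / 15 = 3.122572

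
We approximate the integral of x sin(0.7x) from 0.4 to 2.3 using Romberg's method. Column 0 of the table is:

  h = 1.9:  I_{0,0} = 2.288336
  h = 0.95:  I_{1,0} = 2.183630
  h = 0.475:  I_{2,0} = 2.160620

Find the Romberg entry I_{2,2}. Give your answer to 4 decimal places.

2.1532

I_{1,1} = (4·2.183630 − 2.288336) / 3 = 2.148728
I_{2,1} = 2.160620 + (2.160620 − 2.183630)/3 = 2.152950
I_{2,2} = 2.152950 + (2.152950 − 2.148728)/15 = 2.153231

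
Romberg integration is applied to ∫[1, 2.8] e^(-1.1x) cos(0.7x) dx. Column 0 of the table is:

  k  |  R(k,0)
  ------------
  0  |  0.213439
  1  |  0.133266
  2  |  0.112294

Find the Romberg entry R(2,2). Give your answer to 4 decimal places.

0.1052

R(1,1) = 0.133266 + (0.133266 − 0.213439)/3 = 0.106542
R(2,1) = 0.112294 + (0.112294 − 0.133266)/3 = 0.105303
R(2,2) = (16·0.105303 − 0.106542) / 15 = 0.105220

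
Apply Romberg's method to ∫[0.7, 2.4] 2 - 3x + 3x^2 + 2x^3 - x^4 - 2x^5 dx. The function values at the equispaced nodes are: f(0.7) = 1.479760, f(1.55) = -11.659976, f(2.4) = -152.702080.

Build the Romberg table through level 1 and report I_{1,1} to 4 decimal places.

I_{0,0} (trapezoid, 1 panel, h=1.7000): -128.538972
I_{1,0} (trapezoid, 2 panels, h=0.8500): -74.180466
I_{1,1} = -74.180466 + (-74.180466 − (-128.538972))/3 = -56.060964

-56.0610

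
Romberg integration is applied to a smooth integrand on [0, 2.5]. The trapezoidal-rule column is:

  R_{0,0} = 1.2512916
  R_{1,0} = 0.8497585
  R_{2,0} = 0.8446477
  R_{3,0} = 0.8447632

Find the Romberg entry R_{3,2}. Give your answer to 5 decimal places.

0.84493

Richardson extrapolation on the trapezoidal column (denominator 4−1=3):
R_{2,1} = (4·0.8446477 − 0.8497585) / 3 = 0.8429441
R_{3,1} = 0.8447632 + (0.8447632 − 0.8446477)/3 = 0.8448017
R_{3,2} = 0.8448017 + (0.8448017 − 0.8429441)/15 = 0.8449255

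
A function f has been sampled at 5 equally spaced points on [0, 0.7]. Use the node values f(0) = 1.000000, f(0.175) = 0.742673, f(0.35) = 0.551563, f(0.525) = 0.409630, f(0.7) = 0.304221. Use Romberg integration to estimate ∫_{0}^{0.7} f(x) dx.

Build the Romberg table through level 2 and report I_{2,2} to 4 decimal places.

I_{0,0} (trapezoid, 1 panel, h=0.7000): 0.456477
I_{1,0} (trapezoid, 2 panels, h=0.3500): 0.421286
I_{2,0} (trapezoid, 4 panels, h=0.1750): 0.412296
I_{1,1} = 0.421286 + (0.421286 − 0.456477)/3 = 0.409556
I_{2,1} = 0.412296 + (0.412296 − 0.421286)/3 = 0.409299
I_{2,2} = 0.409299 + (0.409299 − 0.409556)/15 = 0.409282

0.4093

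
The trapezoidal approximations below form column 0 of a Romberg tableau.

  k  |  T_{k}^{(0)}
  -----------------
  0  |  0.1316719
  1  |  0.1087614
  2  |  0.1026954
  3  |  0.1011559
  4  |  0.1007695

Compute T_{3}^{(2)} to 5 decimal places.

Richardson extrapolation on the trapezoidal column (denominator 4−1=3):
T_{2}^{(1)} = (4·0.1026954 − 0.1087614) / 3 = 0.1006734
T_{3}^{(1)} = (4·0.1011559 − 0.1026954) / 3 = 0.1006427
T_{3}^{(2)} = (16·0.1006427 − 0.1006734) / 15 = 0.1006407
(Column j=1 coincides with Simpson's rule on the same nodes.)

0.10064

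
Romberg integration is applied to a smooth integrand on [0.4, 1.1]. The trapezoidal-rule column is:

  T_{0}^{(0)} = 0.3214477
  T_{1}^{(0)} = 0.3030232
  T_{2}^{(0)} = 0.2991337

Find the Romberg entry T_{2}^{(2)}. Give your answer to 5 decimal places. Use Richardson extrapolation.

T_{1}^{(1)} = 0.3030232 + (0.3030232 − 0.3214477)/3 = 0.2968817
T_{2}^{(1)} = 0.2991337 + (0.2991337 − 0.3030232)/3 = 0.2978372
T_{2}^{(2)} = (16·0.2978372 − 0.2968817) / 15 = 0.2979009

0.29790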